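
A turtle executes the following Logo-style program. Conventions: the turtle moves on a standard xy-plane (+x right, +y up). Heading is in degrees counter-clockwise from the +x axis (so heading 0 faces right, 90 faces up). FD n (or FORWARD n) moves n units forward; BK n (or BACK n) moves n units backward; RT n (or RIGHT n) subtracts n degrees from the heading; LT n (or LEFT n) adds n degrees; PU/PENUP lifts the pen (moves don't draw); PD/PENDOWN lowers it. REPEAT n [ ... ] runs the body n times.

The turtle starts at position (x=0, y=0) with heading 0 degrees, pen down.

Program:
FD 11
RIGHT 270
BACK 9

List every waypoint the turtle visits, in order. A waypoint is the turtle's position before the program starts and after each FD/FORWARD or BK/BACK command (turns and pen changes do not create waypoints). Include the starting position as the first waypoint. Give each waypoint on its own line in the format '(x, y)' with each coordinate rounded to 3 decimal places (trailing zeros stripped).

Executing turtle program step by step:
Start: pos=(0,0), heading=0, pen down
FD 11: (0,0) -> (11,0) [heading=0, draw]
RT 270: heading 0 -> 90
BK 9: (11,0) -> (11,-9) [heading=90, draw]
Final: pos=(11,-9), heading=90, 2 segment(s) drawn
Waypoints (3 total):
(0, 0)
(11, 0)
(11, -9)

Answer: (0, 0)
(11, 0)
(11, -9)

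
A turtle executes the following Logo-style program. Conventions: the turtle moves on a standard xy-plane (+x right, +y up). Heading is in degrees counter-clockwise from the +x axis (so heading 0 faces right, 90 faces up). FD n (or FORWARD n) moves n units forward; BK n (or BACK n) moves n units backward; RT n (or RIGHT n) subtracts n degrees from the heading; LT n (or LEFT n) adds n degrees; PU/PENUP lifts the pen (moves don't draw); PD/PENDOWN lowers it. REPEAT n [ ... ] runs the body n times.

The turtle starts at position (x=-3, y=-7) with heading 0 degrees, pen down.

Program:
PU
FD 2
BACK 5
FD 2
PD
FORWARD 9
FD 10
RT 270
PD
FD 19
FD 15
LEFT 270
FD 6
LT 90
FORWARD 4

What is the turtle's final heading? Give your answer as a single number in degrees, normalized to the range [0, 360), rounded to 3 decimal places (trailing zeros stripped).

Answer: 90

Derivation:
Executing turtle program step by step:
Start: pos=(-3,-7), heading=0, pen down
PU: pen up
FD 2: (-3,-7) -> (-1,-7) [heading=0, move]
BK 5: (-1,-7) -> (-6,-7) [heading=0, move]
FD 2: (-6,-7) -> (-4,-7) [heading=0, move]
PD: pen down
FD 9: (-4,-7) -> (5,-7) [heading=0, draw]
FD 10: (5,-7) -> (15,-7) [heading=0, draw]
RT 270: heading 0 -> 90
PD: pen down
FD 19: (15,-7) -> (15,12) [heading=90, draw]
FD 15: (15,12) -> (15,27) [heading=90, draw]
LT 270: heading 90 -> 0
FD 6: (15,27) -> (21,27) [heading=0, draw]
LT 90: heading 0 -> 90
FD 4: (21,27) -> (21,31) [heading=90, draw]
Final: pos=(21,31), heading=90, 6 segment(s) drawn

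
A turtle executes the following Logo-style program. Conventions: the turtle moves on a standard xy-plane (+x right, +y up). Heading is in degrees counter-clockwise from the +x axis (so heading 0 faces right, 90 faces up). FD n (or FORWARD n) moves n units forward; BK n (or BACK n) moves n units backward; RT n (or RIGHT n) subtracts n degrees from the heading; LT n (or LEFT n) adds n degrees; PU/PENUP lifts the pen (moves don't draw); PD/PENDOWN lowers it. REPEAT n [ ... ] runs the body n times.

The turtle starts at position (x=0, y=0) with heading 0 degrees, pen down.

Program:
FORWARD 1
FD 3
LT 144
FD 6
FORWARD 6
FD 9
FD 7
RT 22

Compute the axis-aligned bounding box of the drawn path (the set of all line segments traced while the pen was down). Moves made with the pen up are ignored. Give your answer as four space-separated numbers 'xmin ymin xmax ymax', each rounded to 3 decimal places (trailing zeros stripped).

Executing turtle program step by step:
Start: pos=(0,0), heading=0, pen down
FD 1: (0,0) -> (1,0) [heading=0, draw]
FD 3: (1,0) -> (4,0) [heading=0, draw]
LT 144: heading 0 -> 144
FD 6: (4,0) -> (-0.854,3.527) [heading=144, draw]
FD 6: (-0.854,3.527) -> (-5.708,7.053) [heading=144, draw]
FD 9: (-5.708,7.053) -> (-12.989,12.343) [heading=144, draw]
FD 7: (-12.989,12.343) -> (-18.652,16.458) [heading=144, draw]
RT 22: heading 144 -> 122
Final: pos=(-18.652,16.458), heading=122, 6 segment(s) drawn

Segment endpoints: x in {-18.652, -12.989, -5.708, -0.854, 0, 1, 4}, y in {0, 3.527, 7.053, 12.343, 16.458}
xmin=-18.652, ymin=0, xmax=4, ymax=16.458

Answer: -18.652 0 4 16.458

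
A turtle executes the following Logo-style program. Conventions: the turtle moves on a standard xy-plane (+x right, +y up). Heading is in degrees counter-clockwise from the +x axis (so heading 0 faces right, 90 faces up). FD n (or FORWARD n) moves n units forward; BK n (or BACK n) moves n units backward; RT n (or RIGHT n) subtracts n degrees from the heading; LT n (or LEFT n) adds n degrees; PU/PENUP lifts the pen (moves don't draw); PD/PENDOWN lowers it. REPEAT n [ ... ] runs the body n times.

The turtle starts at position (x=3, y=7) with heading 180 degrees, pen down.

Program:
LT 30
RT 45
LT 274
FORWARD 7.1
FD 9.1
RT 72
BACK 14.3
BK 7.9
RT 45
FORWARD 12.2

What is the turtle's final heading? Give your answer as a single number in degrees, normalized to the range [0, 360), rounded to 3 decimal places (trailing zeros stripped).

Answer: 322

Derivation:
Executing turtle program step by step:
Start: pos=(3,7), heading=180, pen down
LT 30: heading 180 -> 210
RT 45: heading 210 -> 165
LT 274: heading 165 -> 79
FD 7.1: (3,7) -> (4.355,13.97) [heading=79, draw]
FD 9.1: (4.355,13.97) -> (6.091,22.902) [heading=79, draw]
RT 72: heading 79 -> 7
BK 14.3: (6.091,22.902) -> (-8.102,21.16) [heading=7, draw]
BK 7.9: (-8.102,21.16) -> (-15.943,20.197) [heading=7, draw]
RT 45: heading 7 -> 322
FD 12.2: (-15.943,20.197) -> (-6.33,12.686) [heading=322, draw]
Final: pos=(-6.33,12.686), heading=322, 5 segment(s) drawn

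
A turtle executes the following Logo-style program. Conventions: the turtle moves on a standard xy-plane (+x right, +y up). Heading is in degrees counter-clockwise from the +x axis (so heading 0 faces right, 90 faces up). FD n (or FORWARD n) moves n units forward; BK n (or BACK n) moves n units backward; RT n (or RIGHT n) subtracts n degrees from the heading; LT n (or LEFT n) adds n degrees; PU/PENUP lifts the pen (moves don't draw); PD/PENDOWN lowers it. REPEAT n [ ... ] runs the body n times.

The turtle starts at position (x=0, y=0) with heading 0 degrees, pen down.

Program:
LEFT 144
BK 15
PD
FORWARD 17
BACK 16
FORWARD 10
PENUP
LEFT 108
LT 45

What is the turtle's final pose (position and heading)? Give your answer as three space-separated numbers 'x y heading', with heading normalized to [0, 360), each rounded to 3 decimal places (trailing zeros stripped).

Executing turtle program step by step:
Start: pos=(0,0), heading=0, pen down
LT 144: heading 0 -> 144
BK 15: (0,0) -> (12.135,-8.817) [heading=144, draw]
PD: pen down
FD 17: (12.135,-8.817) -> (-1.618,1.176) [heading=144, draw]
BK 16: (-1.618,1.176) -> (11.326,-8.229) [heading=144, draw]
FD 10: (11.326,-8.229) -> (3.236,-2.351) [heading=144, draw]
PU: pen up
LT 108: heading 144 -> 252
LT 45: heading 252 -> 297
Final: pos=(3.236,-2.351), heading=297, 4 segment(s) drawn

Answer: 3.236 -2.351 297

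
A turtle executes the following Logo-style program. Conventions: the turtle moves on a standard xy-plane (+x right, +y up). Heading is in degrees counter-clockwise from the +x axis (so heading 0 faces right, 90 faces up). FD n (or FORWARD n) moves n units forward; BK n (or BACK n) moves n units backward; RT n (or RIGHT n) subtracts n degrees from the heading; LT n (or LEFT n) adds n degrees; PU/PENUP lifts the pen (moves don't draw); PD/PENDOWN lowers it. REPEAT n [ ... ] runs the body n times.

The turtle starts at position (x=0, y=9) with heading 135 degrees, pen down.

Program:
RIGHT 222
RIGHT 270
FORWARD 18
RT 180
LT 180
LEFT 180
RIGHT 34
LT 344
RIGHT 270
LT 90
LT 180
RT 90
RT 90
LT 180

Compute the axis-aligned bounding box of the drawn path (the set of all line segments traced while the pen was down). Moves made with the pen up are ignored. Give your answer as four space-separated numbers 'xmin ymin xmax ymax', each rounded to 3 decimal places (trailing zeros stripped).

Executing turtle program step by step:
Start: pos=(0,9), heading=135, pen down
RT 222: heading 135 -> 273
RT 270: heading 273 -> 3
FD 18: (0,9) -> (17.975,9.942) [heading=3, draw]
RT 180: heading 3 -> 183
LT 180: heading 183 -> 3
LT 180: heading 3 -> 183
RT 34: heading 183 -> 149
LT 344: heading 149 -> 133
RT 270: heading 133 -> 223
LT 90: heading 223 -> 313
LT 180: heading 313 -> 133
RT 90: heading 133 -> 43
RT 90: heading 43 -> 313
LT 180: heading 313 -> 133
Final: pos=(17.975,9.942), heading=133, 1 segment(s) drawn

Segment endpoints: x in {0, 17.975}, y in {9, 9.942}
xmin=0, ymin=9, xmax=17.975, ymax=9.942

Answer: 0 9 17.975 9.942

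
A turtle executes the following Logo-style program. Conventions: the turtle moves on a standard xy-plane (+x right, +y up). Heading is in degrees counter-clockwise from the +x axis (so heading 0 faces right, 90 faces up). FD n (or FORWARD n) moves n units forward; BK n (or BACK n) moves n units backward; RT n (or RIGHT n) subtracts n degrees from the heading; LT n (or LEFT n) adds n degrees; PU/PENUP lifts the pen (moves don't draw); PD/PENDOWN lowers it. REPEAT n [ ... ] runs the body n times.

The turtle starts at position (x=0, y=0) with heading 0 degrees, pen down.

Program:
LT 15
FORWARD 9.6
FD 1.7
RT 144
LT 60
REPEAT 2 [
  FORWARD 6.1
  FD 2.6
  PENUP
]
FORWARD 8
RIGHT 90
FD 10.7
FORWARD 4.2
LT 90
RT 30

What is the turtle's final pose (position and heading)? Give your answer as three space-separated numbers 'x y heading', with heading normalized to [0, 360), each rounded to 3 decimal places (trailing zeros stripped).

Executing turtle program step by step:
Start: pos=(0,0), heading=0, pen down
LT 15: heading 0 -> 15
FD 9.6: (0,0) -> (9.273,2.485) [heading=15, draw]
FD 1.7: (9.273,2.485) -> (10.915,2.925) [heading=15, draw]
RT 144: heading 15 -> 231
LT 60: heading 231 -> 291
REPEAT 2 [
  -- iteration 1/2 --
  FD 6.1: (10.915,2.925) -> (13.101,-2.77) [heading=291, draw]
  FD 2.6: (13.101,-2.77) -> (14.033,-5.197) [heading=291, draw]
  PU: pen up
  -- iteration 2/2 --
  FD 6.1: (14.033,-5.197) -> (16.219,-10.892) [heading=291, move]
  FD 2.6: (16.219,-10.892) -> (17.151,-13.32) [heading=291, move]
  PU: pen up
]
FD 8: (17.151,-13.32) -> (20.018,-20.788) [heading=291, move]
RT 90: heading 291 -> 201
FD 10.7: (20.018,-20.788) -> (10.028,-24.623) [heading=201, move]
FD 4.2: (10.028,-24.623) -> (6.107,-26.128) [heading=201, move]
LT 90: heading 201 -> 291
RT 30: heading 291 -> 261
Final: pos=(6.107,-26.128), heading=261, 4 segment(s) drawn

Answer: 6.107 -26.128 261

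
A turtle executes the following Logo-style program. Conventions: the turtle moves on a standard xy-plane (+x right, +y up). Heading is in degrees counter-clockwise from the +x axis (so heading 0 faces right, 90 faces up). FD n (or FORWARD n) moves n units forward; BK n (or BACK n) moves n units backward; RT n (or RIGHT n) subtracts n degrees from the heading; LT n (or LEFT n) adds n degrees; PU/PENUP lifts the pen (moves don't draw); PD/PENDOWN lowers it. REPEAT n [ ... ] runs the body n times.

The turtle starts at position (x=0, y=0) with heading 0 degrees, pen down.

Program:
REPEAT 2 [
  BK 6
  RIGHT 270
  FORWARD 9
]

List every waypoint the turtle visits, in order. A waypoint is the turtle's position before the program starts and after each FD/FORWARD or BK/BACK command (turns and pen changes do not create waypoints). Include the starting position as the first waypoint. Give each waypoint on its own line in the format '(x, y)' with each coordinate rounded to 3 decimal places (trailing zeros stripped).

Answer: (0, 0)
(-6, 0)
(-6, 9)
(-6, 3)
(-15, 3)

Derivation:
Executing turtle program step by step:
Start: pos=(0,0), heading=0, pen down
REPEAT 2 [
  -- iteration 1/2 --
  BK 6: (0,0) -> (-6,0) [heading=0, draw]
  RT 270: heading 0 -> 90
  FD 9: (-6,0) -> (-6,9) [heading=90, draw]
  -- iteration 2/2 --
  BK 6: (-6,9) -> (-6,3) [heading=90, draw]
  RT 270: heading 90 -> 180
  FD 9: (-6,3) -> (-15,3) [heading=180, draw]
]
Final: pos=(-15,3), heading=180, 4 segment(s) drawn
Waypoints (5 total):
(0, 0)
(-6, 0)
(-6, 9)
(-6, 3)
(-15, 3)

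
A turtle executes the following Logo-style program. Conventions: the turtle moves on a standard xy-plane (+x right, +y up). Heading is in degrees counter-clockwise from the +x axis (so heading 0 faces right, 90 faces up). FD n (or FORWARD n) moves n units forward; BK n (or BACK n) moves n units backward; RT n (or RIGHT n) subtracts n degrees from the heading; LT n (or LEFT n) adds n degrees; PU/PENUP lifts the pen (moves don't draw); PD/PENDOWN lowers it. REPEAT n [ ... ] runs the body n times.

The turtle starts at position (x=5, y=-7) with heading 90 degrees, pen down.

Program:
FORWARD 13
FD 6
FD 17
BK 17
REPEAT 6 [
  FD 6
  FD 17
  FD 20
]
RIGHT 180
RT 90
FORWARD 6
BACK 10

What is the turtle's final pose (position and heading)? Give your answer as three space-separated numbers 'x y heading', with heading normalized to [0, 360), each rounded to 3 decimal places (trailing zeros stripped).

Executing turtle program step by step:
Start: pos=(5,-7), heading=90, pen down
FD 13: (5,-7) -> (5,6) [heading=90, draw]
FD 6: (5,6) -> (5,12) [heading=90, draw]
FD 17: (5,12) -> (5,29) [heading=90, draw]
BK 17: (5,29) -> (5,12) [heading=90, draw]
REPEAT 6 [
  -- iteration 1/6 --
  FD 6: (5,12) -> (5,18) [heading=90, draw]
  FD 17: (5,18) -> (5,35) [heading=90, draw]
  FD 20: (5,35) -> (5,55) [heading=90, draw]
  -- iteration 2/6 --
  FD 6: (5,55) -> (5,61) [heading=90, draw]
  FD 17: (5,61) -> (5,78) [heading=90, draw]
  FD 20: (5,78) -> (5,98) [heading=90, draw]
  -- iteration 3/6 --
  FD 6: (5,98) -> (5,104) [heading=90, draw]
  FD 17: (5,104) -> (5,121) [heading=90, draw]
  FD 20: (5,121) -> (5,141) [heading=90, draw]
  -- iteration 4/6 --
  FD 6: (5,141) -> (5,147) [heading=90, draw]
  FD 17: (5,147) -> (5,164) [heading=90, draw]
  FD 20: (5,164) -> (5,184) [heading=90, draw]
  -- iteration 5/6 --
  FD 6: (5,184) -> (5,190) [heading=90, draw]
  FD 17: (5,190) -> (5,207) [heading=90, draw]
  FD 20: (5,207) -> (5,227) [heading=90, draw]
  -- iteration 6/6 --
  FD 6: (5,227) -> (5,233) [heading=90, draw]
  FD 17: (5,233) -> (5,250) [heading=90, draw]
  FD 20: (5,250) -> (5,270) [heading=90, draw]
]
RT 180: heading 90 -> 270
RT 90: heading 270 -> 180
FD 6: (5,270) -> (-1,270) [heading=180, draw]
BK 10: (-1,270) -> (9,270) [heading=180, draw]
Final: pos=(9,270), heading=180, 24 segment(s) drawn

Answer: 9 270 180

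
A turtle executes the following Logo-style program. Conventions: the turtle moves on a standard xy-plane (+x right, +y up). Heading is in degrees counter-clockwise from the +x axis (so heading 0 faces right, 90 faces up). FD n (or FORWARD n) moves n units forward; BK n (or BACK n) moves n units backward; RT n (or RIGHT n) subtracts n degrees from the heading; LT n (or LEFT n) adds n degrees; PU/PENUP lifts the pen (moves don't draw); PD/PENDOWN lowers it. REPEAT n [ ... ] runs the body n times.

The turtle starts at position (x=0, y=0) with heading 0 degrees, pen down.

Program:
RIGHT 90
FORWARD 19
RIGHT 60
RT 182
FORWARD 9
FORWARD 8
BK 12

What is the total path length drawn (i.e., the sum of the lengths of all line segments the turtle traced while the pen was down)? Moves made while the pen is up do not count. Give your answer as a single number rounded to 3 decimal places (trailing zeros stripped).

Answer: 48

Derivation:
Executing turtle program step by step:
Start: pos=(0,0), heading=0, pen down
RT 90: heading 0 -> 270
FD 19: (0,0) -> (0,-19) [heading=270, draw]
RT 60: heading 270 -> 210
RT 182: heading 210 -> 28
FD 9: (0,-19) -> (7.947,-14.775) [heading=28, draw]
FD 8: (7.947,-14.775) -> (15.01,-11.019) [heading=28, draw]
BK 12: (15.01,-11.019) -> (4.415,-16.653) [heading=28, draw]
Final: pos=(4.415,-16.653), heading=28, 4 segment(s) drawn

Segment lengths:
  seg 1: (0,0) -> (0,-19), length = 19
  seg 2: (0,-19) -> (7.947,-14.775), length = 9
  seg 3: (7.947,-14.775) -> (15.01,-11.019), length = 8
  seg 4: (15.01,-11.019) -> (4.415,-16.653), length = 12
Total = 48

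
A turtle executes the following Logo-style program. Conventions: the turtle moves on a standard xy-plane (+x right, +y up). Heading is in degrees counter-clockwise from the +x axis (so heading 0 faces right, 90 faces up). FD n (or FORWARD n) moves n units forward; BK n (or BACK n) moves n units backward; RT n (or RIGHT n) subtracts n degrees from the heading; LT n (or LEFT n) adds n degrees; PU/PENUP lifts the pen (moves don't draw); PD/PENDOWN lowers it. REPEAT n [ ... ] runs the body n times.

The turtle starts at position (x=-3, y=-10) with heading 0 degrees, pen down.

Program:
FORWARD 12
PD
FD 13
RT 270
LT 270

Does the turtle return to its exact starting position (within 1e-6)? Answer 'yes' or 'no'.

Executing turtle program step by step:
Start: pos=(-3,-10), heading=0, pen down
FD 12: (-3,-10) -> (9,-10) [heading=0, draw]
PD: pen down
FD 13: (9,-10) -> (22,-10) [heading=0, draw]
RT 270: heading 0 -> 90
LT 270: heading 90 -> 0
Final: pos=(22,-10), heading=0, 2 segment(s) drawn

Start position: (-3, -10)
Final position: (22, -10)
Distance = 25; >= 1e-6 -> NOT closed

Answer: no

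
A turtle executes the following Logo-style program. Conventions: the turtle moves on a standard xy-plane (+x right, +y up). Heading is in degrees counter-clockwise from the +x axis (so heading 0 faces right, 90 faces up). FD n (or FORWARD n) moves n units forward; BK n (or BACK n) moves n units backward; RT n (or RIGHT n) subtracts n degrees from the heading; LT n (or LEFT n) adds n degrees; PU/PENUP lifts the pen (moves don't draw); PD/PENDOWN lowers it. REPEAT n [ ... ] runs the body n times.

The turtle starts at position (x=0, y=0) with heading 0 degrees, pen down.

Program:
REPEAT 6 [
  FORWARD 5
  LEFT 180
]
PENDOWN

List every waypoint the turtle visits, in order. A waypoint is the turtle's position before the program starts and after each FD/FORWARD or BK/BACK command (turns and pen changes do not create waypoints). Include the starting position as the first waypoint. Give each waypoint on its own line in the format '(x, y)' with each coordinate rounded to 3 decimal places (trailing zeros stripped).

Executing turtle program step by step:
Start: pos=(0,0), heading=0, pen down
REPEAT 6 [
  -- iteration 1/6 --
  FD 5: (0,0) -> (5,0) [heading=0, draw]
  LT 180: heading 0 -> 180
  -- iteration 2/6 --
  FD 5: (5,0) -> (0,0) [heading=180, draw]
  LT 180: heading 180 -> 0
  -- iteration 3/6 --
  FD 5: (0,0) -> (5,0) [heading=0, draw]
  LT 180: heading 0 -> 180
  -- iteration 4/6 --
  FD 5: (5,0) -> (0,0) [heading=180, draw]
  LT 180: heading 180 -> 0
  -- iteration 5/6 --
  FD 5: (0,0) -> (5,0) [heading=0, draw]
  LT 180: heading 0 -> 180
  -- iteration 6/6 --
  FD 5: (5,0) -> (0,0) [heading=180, draw]
  LT 180: heading 180 -> 0
]
PD: pen down
Final: pos=(0,0), heading=0, 6 segment(s) drawn
Waypoints (7 total):
(0, 0)
(5, 0)
(0, 0)
(5, 0)
(0, 0)
(5, 0)
(0, 0)

Answer: (0, 0)
(5, 0)
(0, 0)
(5, 0)
(0, 0)
(5, 0)
(0, 0)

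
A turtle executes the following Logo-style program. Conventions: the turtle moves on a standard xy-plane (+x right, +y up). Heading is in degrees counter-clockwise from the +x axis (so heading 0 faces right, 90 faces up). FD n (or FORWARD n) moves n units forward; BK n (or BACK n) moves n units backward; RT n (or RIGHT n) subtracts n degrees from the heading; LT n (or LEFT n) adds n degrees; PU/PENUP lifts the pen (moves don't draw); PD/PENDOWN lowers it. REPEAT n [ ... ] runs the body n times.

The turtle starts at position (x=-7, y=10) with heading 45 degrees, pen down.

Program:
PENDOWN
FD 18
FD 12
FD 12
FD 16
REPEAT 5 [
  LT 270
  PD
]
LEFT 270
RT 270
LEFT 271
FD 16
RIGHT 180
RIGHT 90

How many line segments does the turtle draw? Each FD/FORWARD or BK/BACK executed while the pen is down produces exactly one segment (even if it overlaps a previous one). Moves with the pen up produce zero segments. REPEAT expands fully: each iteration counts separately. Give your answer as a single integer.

Answer: 5

Derivation:
Executing turtle program step by step:
Start: pos=(-7,10), heading=45, pen down
PD: pen down
FD 18: (-7,10) -> (5.728,22.728) [heading=45, draw]
FD 12: (5.728,22.728) -> (14.213,31.213) [heading=45, draw]
FD 12: (14.213,31.213) -> (22.698,39.698) [heading=45, draw]
FD 16: (22.698,39.698) -> (34.012,51.012) [heading=45, draw]
REPEAT 5 [
  -- iteration 1/5 --
  LT 270: heading 45 -> 315
  PD: pen down
  -- iteration 2/5 --
  LT 270: heading 315 -> 225
  PD: pen down
  -- iteration 3/5 --
  LT 270: heading 225 -> 135
  PD: pen down
  -- iteration 4/5 --
  LT 270: heading 135 -> 45
  PD: pen down
  -- iteration 5/5 --
  LT 270: heading 45 -> 315
  PD: pen down
]
LT 270: heading 315 -> 225
RT 270: heading 225 -> 315
LT 271: heading 315 -> 226
FD 16: (34.012,51.012) -> (22.898,39.503) [heading=226, draw]
RT 180: heading 226 -> 46
RT 90: heading 46 -> 316
Final: pos=(22.898,39.503), heading=316, 5 segment(s) drawn
Segments drawn: 5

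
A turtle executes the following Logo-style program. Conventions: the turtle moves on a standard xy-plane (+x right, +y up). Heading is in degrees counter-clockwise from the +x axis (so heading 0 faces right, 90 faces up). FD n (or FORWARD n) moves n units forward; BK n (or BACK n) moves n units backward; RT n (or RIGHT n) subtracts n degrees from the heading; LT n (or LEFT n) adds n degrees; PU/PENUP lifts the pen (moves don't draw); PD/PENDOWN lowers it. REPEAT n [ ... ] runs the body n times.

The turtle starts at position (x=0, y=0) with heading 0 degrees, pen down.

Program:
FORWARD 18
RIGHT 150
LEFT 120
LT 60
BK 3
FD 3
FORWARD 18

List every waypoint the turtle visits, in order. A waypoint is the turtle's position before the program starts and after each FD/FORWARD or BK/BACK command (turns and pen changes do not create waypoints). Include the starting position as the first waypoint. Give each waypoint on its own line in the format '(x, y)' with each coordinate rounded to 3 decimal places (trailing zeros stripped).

Answer: (0, 0)
(18, 0)
(15.402, -1.5)
(18, 0)
(33.588, 9)

Derivation:
Executing turtle program step by step:
Start: pos=(0,0), heading=0, pen down
FD 18: (0,0) -> (18,0) [heading=0, draw]
RT 150: heading 0 -> 210
LT 120: heading 210 -> 330
LT 60: heading 330 -> 30
BK 3: (18,0) -> (15.402,-1.5) [heading=30, draw]
FD 3: (15.402,-1.5) -> (18,0) [heading=30, draw]
FD 18: (18,0) -> (33.588,9) [heading=30, draw]
Final: pos=(33.588,9), heading=30, 4 segment(s) drawn
Waypoints (5 total):
(0, 0)
(18, 0)
(15.402, -1.5)
(18, 0)
(33.588, 9)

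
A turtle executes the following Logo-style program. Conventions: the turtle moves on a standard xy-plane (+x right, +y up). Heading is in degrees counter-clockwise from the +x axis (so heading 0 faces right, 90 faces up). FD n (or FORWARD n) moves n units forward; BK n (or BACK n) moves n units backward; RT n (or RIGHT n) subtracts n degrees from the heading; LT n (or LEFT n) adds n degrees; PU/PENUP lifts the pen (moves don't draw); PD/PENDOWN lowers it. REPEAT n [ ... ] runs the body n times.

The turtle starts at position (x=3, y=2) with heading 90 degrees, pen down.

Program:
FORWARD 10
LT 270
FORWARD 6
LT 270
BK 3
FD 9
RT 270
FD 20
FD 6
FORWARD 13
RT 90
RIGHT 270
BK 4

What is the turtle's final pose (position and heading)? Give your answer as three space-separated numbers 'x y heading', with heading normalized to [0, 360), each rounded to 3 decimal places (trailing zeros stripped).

Answer: 44 6 0

Derivation:
Executing turtle program step by step:
Start: pos=(3,2), heading=90, pen down
FD 10: (3,2) -> (3,12) [heading=90, draw]
LT 270: heading 90 -> 0
FD 6: (3,12) -> (9,12) [heading=0, draw]
LT 270: heading 0 -> 270
BK 3: (9,12) -> (9,15) [heading=270, draw]
FD 9: (9,15) -> (9,6) [heading=270, draw]
RT 270: heading 270 -> 0
FD 20: (9,6) -> (29,6) [heading=0, draw]
FD 6: (29,6) -> (35,6) [heading=0, draw]
FD 13: (35,6) -> (48,6) [heading=0, draw]
RT 90: heading 0 -> 270
RT 270: heading 270 -> 0
BK 4: (48,6) -> (44,6) [heading=0, draw]
Final: pos=(44,6), heading=0, 8 segment(s) drawn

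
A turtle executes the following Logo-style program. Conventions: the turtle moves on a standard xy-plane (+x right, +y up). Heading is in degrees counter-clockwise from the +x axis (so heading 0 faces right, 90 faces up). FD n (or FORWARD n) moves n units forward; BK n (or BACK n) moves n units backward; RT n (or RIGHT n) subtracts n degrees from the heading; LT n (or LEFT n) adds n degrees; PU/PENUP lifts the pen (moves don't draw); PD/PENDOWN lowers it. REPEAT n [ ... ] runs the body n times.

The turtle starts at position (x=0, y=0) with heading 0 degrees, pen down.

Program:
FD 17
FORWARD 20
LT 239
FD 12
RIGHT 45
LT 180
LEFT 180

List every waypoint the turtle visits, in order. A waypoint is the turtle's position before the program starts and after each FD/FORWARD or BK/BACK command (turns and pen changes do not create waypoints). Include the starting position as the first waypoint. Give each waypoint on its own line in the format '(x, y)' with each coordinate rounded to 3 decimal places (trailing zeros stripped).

Executing turtle program step by step:
Start: pos=(0,0), heading=0, pen down
FD 17: (0,0) -> (17,0) [heading=0, draw]
FD 20: (17,0) -> (37,0) [heading=0, draw]
LT 239: heading 0 -> 239
FD 12: (37,0) -> (30.82,-10.286) [heading=239, draw]
RT 45: heading 239 -> 194
LT 180: heading 194 -> 14
LT 180: heading 14 -> 194
Final: pos=(30.82,-10.286), heading=194, 3 segment(s) drawn
Waypoints (4 total):
(0, 0)
(17, 0)
(37, 0)
(30.82, -10.286)

Answer: (0, 0)
(17, 0)
(37, 0)
(30.82, -10.286)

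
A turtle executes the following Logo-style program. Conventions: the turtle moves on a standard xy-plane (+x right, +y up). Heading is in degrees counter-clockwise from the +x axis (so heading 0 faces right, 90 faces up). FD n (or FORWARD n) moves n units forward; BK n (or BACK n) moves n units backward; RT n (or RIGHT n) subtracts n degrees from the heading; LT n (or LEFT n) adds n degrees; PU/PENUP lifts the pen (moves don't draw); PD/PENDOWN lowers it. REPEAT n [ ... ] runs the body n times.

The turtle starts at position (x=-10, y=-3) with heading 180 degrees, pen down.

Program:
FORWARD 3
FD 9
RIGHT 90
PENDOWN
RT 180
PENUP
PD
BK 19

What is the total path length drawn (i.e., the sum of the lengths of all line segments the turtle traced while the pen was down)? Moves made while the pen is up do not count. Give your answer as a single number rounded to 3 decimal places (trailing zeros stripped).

Answer: 31

Derivation:
Executing turtle program step by step:
Start: pos=(-10,-3), heading=180, pen down
FD 3: (-10,-3) -> (-13,-3) [heading=180, draw]
FD 9: (-13,-3) -> (-22,-3) [heading=180, draw]
RT 90: heading 180 -> 90
PD: pen down
RT 180: heading 90 -> 270
PU: pen up
PD: pen down
BK 19: (-22,-3) -> (-22,16) [heading=270, draw]
Final: pos=(-22,16), heading=270, 3 segment(s) drawn

Segment lengths:
  seg 1: (-10,-3) -> (-13,-3), length = 3
  seg 2: (-13,-3) -> (-22,-3), length = 9
  seg 3: (-22,-3) -> (-22,16), length = 19
Total = 31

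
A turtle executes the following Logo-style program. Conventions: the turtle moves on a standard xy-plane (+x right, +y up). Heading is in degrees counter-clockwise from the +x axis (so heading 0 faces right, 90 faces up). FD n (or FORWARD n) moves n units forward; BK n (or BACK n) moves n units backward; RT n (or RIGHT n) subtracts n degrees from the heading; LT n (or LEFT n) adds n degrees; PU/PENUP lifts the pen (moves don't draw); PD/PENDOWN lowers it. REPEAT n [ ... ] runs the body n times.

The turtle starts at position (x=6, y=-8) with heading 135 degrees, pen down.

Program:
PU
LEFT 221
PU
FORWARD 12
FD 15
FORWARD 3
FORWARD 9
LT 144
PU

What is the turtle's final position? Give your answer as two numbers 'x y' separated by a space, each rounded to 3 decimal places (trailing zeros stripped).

Answer: 44.905 -10.721

Derivation:
Executing turtle program step by step:
Start: pos=(6,-8), heading=135, pen down
PU: pen up
LT 221: heading 135 -> 356
PU: pen up
FD 12: (6,-8) -> (17.971,-8.837) [heading=356, move]
FD 15: (17.971,-8.837) -> (32.934,-9.883) [heading=356, move]
FD 3: (32.934,-9.883) -> (35.927,-10.093) [heading=356, move]
FD 9: (35.927,-10.093) -> (44.905,-10.721) [heading=356, move]
LT 144: heading 356 -> 140
PU: pen up
Final: pos=(44.905,-10.721), heading=140, 0 segment(s) drawn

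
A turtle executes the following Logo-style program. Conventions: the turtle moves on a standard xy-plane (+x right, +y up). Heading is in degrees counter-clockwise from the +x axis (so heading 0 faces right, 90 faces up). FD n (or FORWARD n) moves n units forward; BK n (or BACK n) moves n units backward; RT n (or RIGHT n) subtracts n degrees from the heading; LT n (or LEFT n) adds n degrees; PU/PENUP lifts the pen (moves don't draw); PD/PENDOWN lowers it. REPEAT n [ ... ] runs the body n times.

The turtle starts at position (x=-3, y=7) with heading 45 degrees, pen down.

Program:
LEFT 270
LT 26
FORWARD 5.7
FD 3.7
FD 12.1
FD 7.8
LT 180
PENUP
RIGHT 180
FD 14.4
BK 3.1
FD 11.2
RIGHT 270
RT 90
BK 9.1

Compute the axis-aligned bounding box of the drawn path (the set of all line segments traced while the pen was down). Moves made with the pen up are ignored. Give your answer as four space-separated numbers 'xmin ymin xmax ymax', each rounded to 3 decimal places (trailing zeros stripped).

Answer: -3 -2.539 24.704 7

Derivation:
Executing turtle program step by step:
Start: pos=(-3,7), heading=45, pen down
LT 270: heading 45 -> 315
LT 26: heading 315 -> 341
FD 5.7: (-3,7) -> (2.389,5.144) [heading=341, draw]
FD 3.7: (2.389,5.144) -> (5.888,3.94) [heading=341, draw]
FD 12.1: (5.888,3.94) -> (17.329,0) [heading=341, draw]
FD 7.8: (17.329,0) -> (24.704,-2.539) [heading=341, draw]
LT 180: heading 341 -> 161
PU: pen up
RT 180: heading 161 -> 341
FD 14.4: (24.704,-2.539) -> (38.319,-7.227) [heading=341, move]
BK 3.1: (38.319,-7.227) -> (35.388,-6.218) [heading=341, move]
FD 11.2: (35.388,-6.218) -> (45.978,-9.864) [heading=341, move]
RT 270: heading 341 -> 71
RT 90: heading 71 -> 341
BK 9.1: (45.978,-9.864) -> (37.374,-6.902) [heading=341, move]
Final: pos=(37.374,-6.902), heading=341, 4 segment(s) drawn

Segment endpoints: x in {-3, 2.389, 5.888, 17.329, 24.704}, y in {-2.539, 0, 3.94, 5.144, 7}
xmin=-3, ymin=-2.539, xmax=24.704, ymax=7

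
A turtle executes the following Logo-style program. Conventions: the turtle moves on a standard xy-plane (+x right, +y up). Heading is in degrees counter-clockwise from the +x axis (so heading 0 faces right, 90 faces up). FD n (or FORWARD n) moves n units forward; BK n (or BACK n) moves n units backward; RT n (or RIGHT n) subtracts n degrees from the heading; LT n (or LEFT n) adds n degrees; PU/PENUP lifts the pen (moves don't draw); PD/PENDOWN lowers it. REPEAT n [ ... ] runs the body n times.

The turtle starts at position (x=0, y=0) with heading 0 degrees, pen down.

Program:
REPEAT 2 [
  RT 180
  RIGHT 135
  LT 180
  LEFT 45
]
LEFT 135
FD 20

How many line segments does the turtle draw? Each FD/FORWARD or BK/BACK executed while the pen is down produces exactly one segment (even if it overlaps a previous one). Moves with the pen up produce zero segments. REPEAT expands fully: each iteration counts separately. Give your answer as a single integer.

Answer: 1

Derivation:
Executing turtle program step by step:
Start: pos=(0,0), heading=0, pen down
REPEAT 2 [
  -- iteration 1/2 --
  RT 180: heading 0 -> 180
  RT 135: heading 180 -> 45
  LT 180: heading 45 -> 225
  LT 45: heading 225 -> 270
  -- iteration 2/2 --
  RT 180: heading 270 -> 90
  RT 135: heading 90 -> 315
  LT 180: heading 315 -> 135
  LT 45: heading 135 -> 180
]
LT 135: heading 180 -> 315
FD 20: (0,0) -> (14.142,-14.142) [heading=315, draw]
Final: pos=(14.142,-14.142), heading=315, 1 segment(s) drawn
Segments drawn: 1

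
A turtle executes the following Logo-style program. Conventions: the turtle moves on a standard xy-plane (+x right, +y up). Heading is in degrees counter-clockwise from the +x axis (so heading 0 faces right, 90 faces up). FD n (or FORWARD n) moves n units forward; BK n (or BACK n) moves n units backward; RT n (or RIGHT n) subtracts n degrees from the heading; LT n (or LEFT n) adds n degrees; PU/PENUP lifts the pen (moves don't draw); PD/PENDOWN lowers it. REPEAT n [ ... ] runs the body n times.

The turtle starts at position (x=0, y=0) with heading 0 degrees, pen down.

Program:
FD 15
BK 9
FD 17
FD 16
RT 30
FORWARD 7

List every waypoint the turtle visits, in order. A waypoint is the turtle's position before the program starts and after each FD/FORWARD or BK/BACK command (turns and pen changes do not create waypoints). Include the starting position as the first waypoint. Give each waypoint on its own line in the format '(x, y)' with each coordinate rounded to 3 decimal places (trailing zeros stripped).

Answer: (0, 0)
(15, 0)
(6, 0)
(23, 0)
(39, 0)
(45.062, -3.5)

Derivation:
Executing turtle program step by step:
Start: pos=(0,0), heading=0, pen down
FD 15: (0,0) -> (15,0) [heading=0, draw]
BK 9: (15,0) -> (6,0) [heading=0, draw]
FD 17: (6,0) -> (23,0) [heading=0, draw]
FD 16: (23,0) -> (39,0) [heading=0, draw]
RT 30: heading 0 -> 330
FD 7: (39,0) -> (45.062,-3.5) [heading=330, draw]
Final: pos=(45.062,-3.5), heading=330, 5 segment(s) drawn
Waypoints (6 total):
(0, 0)
(15, 0)
(6, 0)
(23, 0)
(39, 0)
(45.062, -3.5)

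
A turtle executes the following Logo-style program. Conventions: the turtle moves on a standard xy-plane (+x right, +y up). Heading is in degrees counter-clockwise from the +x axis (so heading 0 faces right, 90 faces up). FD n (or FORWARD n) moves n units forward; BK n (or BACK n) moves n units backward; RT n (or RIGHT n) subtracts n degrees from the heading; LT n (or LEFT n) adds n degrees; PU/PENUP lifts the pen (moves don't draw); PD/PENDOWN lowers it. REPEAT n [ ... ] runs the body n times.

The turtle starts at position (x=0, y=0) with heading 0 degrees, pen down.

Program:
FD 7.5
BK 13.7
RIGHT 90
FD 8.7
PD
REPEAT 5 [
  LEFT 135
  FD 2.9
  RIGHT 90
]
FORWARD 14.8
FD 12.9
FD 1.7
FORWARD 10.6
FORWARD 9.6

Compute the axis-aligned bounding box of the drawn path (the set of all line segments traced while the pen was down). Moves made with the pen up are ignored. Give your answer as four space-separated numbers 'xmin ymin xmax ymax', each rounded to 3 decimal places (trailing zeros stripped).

Answer: -46.223 -8.7 7.5 31.323

Derivation:
Executing turtle program step by step:
Start: pos=(0,0), heading=0, pen down
FD 7.5: (0,0) -> (7.5,0) [heading=0, draw]
BK 13.7: (7.5,0) -> (-6.2,0) [heading=0, draw]
RT 90: heading 0 -> 270
FD 8.7: (-6.2,0) -> (-6.2,-8.7) [heading=270, draw]
PD: pen down
REPEAT 5 [
  -- iteration 1/5 --
  LT 135: heading 270 -> 45
  FD 2.9: (-6.2,-8.7) -> (-4.149,-6.649) [heading=45, draw]
  RT 90: heading 45 -> 315
  -- iteration 2/5 --
  LT 135: heading 315 -> 90
  FD 2.9: (-4.149,-6.649) -> (-4.149,-3.749) [heading=90, draw]
  RT 90: heading 90 -> 0
  -- iteration 3/5 --
  LT 135: heading 0 -> 135
  FD 2.9: (-4.149,-3.749) -> (-6.2,-1.699) [heading=135, draw]
  RT 90: heading 135 -> 45
  -- iteration 4/5 --
  LT 135: heading 45 -> 180
  FD 2.9: (-6.2,-1.699) -> (-9.1,-1.699) [heading=180, draw]
  RT 90: heading 180 -> 90
  -- iteration 5/5 --
  LT 135: heading 90 -> 225
  FD 2.9: (-9.1,-1.699) -> (-11.151,-3.749) [heading=225, draw]
  RT 90: heading 225 -> 135
]
FD 14.8: (-11.151,-3.749) -> (-21.616,6.716) [heading=135, draw]
FD 12.9: (-21.616,6.716) -> (-30.737,15.837) [heading=135, draw]
FD 1.7: (-30.737,15.837) -> (-31.94,17.04) [heading=135, draw]
FD 10.6: (-31.94,17.04) -> (-39.435,24.535) [heading=135, draw]
FD 9.6: (-39.435,24.535) -> (-46.223,31.323) [heading=135, draw]
Final: pos=(-46.223,31.323), heading=135, 13 segment(s) drawn

Segment endpoints: x in {-46.223, -39.435, -31.94, -30.737, -21.616, -11.151, -9.1, -6.2, -6.2, -6.2, -4.149, 0, 7.5}, y in {-8.7, -6.649, -3.749, -3.749, -1.699, -1.699, 0, 6.716, 15.837, 17.04, 24.535, 31.323}
xmin=-46.223, ymin=-8.7, xmax=7.5, ymax=31.323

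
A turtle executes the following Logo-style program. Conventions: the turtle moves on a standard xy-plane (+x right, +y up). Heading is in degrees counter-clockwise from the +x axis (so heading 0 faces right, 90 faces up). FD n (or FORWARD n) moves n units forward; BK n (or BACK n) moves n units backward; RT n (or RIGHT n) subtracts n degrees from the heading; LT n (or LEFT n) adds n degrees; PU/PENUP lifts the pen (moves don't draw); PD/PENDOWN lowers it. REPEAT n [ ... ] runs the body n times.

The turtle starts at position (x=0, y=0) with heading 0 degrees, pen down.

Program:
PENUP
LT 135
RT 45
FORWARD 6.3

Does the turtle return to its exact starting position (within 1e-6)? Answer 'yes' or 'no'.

Executing turtle program step by step:
Start: pos=(0,0), heading=0, pen down
PU: pen up
LT 135: heading 0 -> 135
RT 45: heading 135 -> 90
FD 6.3: (0,0) -> (0,6.3) [heading=90, move]
Final: pos=(0,6.3), heading=90, 0 segment(s) drawn

Start position: (0, 0)
Final position: (0, 6.3)
Distance = 6.3; >= 1e-6 -> NOT closed

Answer: no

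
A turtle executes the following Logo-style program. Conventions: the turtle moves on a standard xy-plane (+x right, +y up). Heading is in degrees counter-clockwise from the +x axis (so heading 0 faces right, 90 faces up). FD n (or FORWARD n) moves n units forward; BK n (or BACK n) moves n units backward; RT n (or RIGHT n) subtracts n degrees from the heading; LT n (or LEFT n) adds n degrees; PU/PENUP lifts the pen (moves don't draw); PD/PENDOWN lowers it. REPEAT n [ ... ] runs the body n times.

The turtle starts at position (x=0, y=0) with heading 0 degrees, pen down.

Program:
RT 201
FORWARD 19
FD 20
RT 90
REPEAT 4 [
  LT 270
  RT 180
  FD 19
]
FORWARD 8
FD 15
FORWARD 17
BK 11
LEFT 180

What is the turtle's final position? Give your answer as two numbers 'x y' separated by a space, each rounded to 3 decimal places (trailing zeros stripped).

Answer: -26.017 41.05

Derivation:
Executing turtle program step by step:
Start: pos=(0,0), heading=0, pen down
RT 201: heading 0 -> 159
FD 19: (0,0) -> (-17.738,6.809) [heading=159, draw]
FD 20: (-17.738,6.809) -> (-36.41,13.976) [heading=159, draw]
RT 90: heading 159 -> 69
REPEAT 4 [
  -- iteration 1/4 --
  LT 270: heading 69 -> 339
  RT 180: heading 339 -> 159
  FD 19: (-36.41,13.976) -> (-54.148,20.785) [heading=159, draw]
  -- iteration 2/4 --
  LT 270: heading 159 -> 69
  RT 180: heading 69 -> 249
  FD 19: (-54.148,20.785) -> (-60.957,3.047) [heading=249, draw]
  -- iteration 3/4 --
  LT 270: heading 249 -> 159
  RT 180: heading 159 -> 339
  FD 19: (-60.957,3.047) -> (-43.219,-3.762) [heading=339, draw]
  -- iteration 4/4 --
  LT 270: heading 339 -> 249
  RT 180: heading 249 -> 69
  FD 19: (-43.219,-3.762) -> (-36.41,13.976) [heading=69, draw]
]
FD 8: (-36.41,13.976) -> (-33.543,21.445) [heading=69, draw]
FD 15: (-33.543,21.445) -> (-28.167,35.449) [heading=69, draw]
FD 17: (-28.167,35.449) -> (-22.075,51.32) [heading=69, draw]
BK 11: (-22.075,51.32) -> (-26.017,41.05) [heading=69, draw]
LT 180: heading 69 -> 249
Final: pos=(-26.017,41.05), heading=249, 10 segment(s) drawn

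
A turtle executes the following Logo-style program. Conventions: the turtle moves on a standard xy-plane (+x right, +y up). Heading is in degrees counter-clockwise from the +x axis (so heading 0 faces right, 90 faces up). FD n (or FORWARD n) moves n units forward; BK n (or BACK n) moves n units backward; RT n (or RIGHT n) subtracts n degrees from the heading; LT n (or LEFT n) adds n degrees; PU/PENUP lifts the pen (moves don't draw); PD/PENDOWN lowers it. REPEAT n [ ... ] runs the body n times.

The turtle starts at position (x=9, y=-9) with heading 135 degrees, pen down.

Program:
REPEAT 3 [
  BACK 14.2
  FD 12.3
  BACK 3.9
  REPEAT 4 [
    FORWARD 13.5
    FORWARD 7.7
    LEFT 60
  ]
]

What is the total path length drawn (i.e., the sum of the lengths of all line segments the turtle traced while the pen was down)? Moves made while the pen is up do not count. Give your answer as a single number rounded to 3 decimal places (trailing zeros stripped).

Executing turtle program step by step:
Start: pos=(9,-9), heading=135, pen down
REPEAT 3 [
  -- iteration 1/3 --
  BK 14.2: (9,-9) -> (19.041,-19.041) [heading=135, draw]
  FD 12.3: (19.041,-19.041) -> (10.344,-10.344) [heading=135, draw]
  BK 3.9: (10.344,-10.344) -> (13.101,-13.101) [heading=135, draw]
  REPEAT 4 [
    -- iteration 1/4 --
    FD 13.5: (13.101,-13.101) -> (3.555,-3.555) [heading=135, draw]
    FD 7.7: (3.555,-3.555) -> (-1.889,1.889) [heading=135, draw]
    LT 60: heading 135 -> 195
    -- iteration 2/4 --
    FD 13.5: (-1.889,1.889) -> (-14.929,-1.605) [heading=195, draw]
    FD 7.7: (-14.929,-1.605) -> (-22.367,-3.598) [heading=195, draw]
    LT 60: heading 195 -> 255
    -- iteration 3/4 --
    FD 13.5: (-22.367,-3.598) -> (-25.861,-16.638) [heading=255, draw]
    FD 7.7: (-25.861,-16.638) -> (-27.854,-24.075) [heading=255, draw]
    LT 60: heading 255 -> 315
    -- iteration 4/4 --
    FD 13.5: (-27.854,-24.075) -> (-18.308,-33.621) [heading=315, draw]
    FD 7.7: (-18.308,-33.621) -> (-12.863,-39.066) [heading=315, draw]
    LT 60: heading 315 -> 15
  ]
  -- iteration 2/3 --
  BK 14.2: (-12.863,-39.066) -> (-26.58,-42.741) [heading=15, draw]
  FD 12.3: (-26.58,-42.741) -> (-14.699,-39.558) [heading=15, draw]
  BK 3.9: (-14.699,-39.558) -> (-18.466,-40.567) [heading=15, draw]
  REPEAT 4 [
    -- iteration 1/4 --
    FD 13.5: (-18.466,-40.567) -> (-5.426,-37.073) [heading=15, draw]
    FD 7.7: (-5.426,-37.073) -> (2.012,-35.08) [heading=15, draw]
    LT 60: heading 15 -> 75
    -- iteration 2/4 --
    FD 13.5: (2.012,-35.08) -> (5.506,-22.04) [heading=75, draw]
    FD 7.7: (5.506,-22.04) -> (7.499,-14.602) [heading=75, draw]
    LT 60: heading 75 -> 135
    -- iteration 3/4 --
    FD 13.5: (7.499,-14.602) -> (-2.047,-5.056) [heading=135, draw]
    FD 7.7: (-2.047,-5.056) -> (-7.492,0.388) [heading=135, draw]
    LT 60: heading 135 -> 195
    -- iteration 4/4 --
    FD 13.5: (-7.492,0.388) -> (-20.532,-3.106) [heading=195, draw]
    FD 7.7: (-20.532,-3.106) -> (-27.969,-5.099) [heading=195, draw]
    LT 60: heading 195 -> 255
  ]
  -- iteration 3/3 --
  BK 14.2: (-27.969,-5.099) -> (-24.294,8.617) [heading=255, draw]
  FD 12.3: (-24.294,8.617) -> (-27.478,-3.263) [heading=255, draw]
  BK 3.9: (-27.478,-3.263) -> (-26.468,0.504) [heading=255, draw]
  REPEAT 4 [
    -- iteration 1/4 --
    FD 13.5: (-26.468,0.504) -> (-29.962,-12.536) [heading=255, draw]
    FD 7.7: (-29.962,-12.536) -> (-31.955,-19.974) [heading=255, draw]
    LT 60: heading 255 -> 315
    -- iteration 2/4 --
    FD 13.5: (-31.955,-19.974) -> (-22.409,-29.52) [heading=315, draw]
    FD 7.7: (-22.409,-29.52) -> (-16.965,-34.965) [heading=315, draw]
    LT 60: heading 315 -> 15
    -- iteration 3/4 --
    FD 13.5: (-16.965,-34.965) -> (-3.925,-31.471) [heading=15, draw]
    FD 7.7: (-3.925,-31.471) -> (3.513,-29.478) [heading=15, draw]
    LT 60: heading 15 -> 75
    -- iteration 4/4 --
    FD 13.5: (3.513,-29.478) -> (7.007,-16.438) [heading=75, draw]
    FD 7.7: (7.007,-16.438) -> (9,-9) [heading=75, draw]
    LT 60: heading 75 -> 135
  ]
]
Final: pos=(9,-9), heading=135, 33 segment(s) drawn

Segment lengths:
  seg 1: (9,-9) -> (19.041,-19.041), length = 14.2
  seg 2: (19.041,-19.041) -> (10.344,-10.344), length = 12.3
  seg 3: (10.344,-10.344) -> (13.101,-13.101), length = 3.9
  seg 4: (13.101,-13.101) -> (3.555,-3.555), length = 13.5
  seg 5: (3.555,-3.555) -> (-1.889,1.889), length = 7.7
  seg 6: (-1.889,1.889) -> (-14.929,-1.605), length = 13.5
  seg 7: (-14.929,-1.605) -> (-22.367,-3.598), length = 7.7
  seg 8: (-22.367,-3.598) -> (-25.861,-16.638), length = 13.5
  seg 9: (-25.861,-16.638) -> (-27.854,-24.075), length = 7.7
  seg 10: (-27.854,-24.075) -> (-18.308,-33.621), length = 13.5
  seg 11: (-18.308,-33.621) -> (-12.863,-39.066), length = 7.7
  seg 12: (-12.863,-39.066) -> (-26.58,-42.741), length = 14.2
  seg 13: (-26.58,-42.741) -> (-14.699,-39.558), length = 12.3
  seg 14: (-14.699,-39.558) -> (-18.466,-40.567), length = 3.9
  seg 15: (-18.466,-40.567) -> (-5.426,-37.073), length = 13.5
  seg 16: (-5.426,-37.073) -> (2.012,-35.08), length = 7.7
  seg 17: (2.012,-35.08) -> (5.506,-22.04), length = 13.5
  seg 18: (5.506,-22.04) -> (7.499,-14.602), length = 7.7
  seg 19: (7.499,-14.602) -> (-2.047,-5.056), length = 13.5
  seg 20: (-2.047,-5.056) -> (-7.492,0.388), length = 7.7
  seg 21: (-7.492,0.388) -> (-20.532,-3.106), length = 13.5
  seg 22: (-20.532,-3.106) -> (-27.969,-5.099), length = 7.7
  seg 23: (-27.969,-5.099) -> (-24.294,8.617), length = 14.2
  seg 24: (-24.294,8.617) -> (-27.478,-3.263), length = 12.3
  seg 25: (-27.478,-3.263) -> (-26.468,0.504), length = 3.9
  seg 26: (-26.468,0.504) -> (-29.962,-12.536), length = 13.5
  seg 27: (-29.962,-12.536) -> (-31.955,-19.974), length = 7.7
  seg 28: (-31.955,-19.974) -> (-22.409,-29.52), length = 13.5
  seg 29: (-22.409,-29.52) -> (-16.965,-34.965), length = 7.7
  seg 30: (-16.965,-34.965) -> (-3.925,-31.471), length = 13.5
  seg 31: (-3.925,-31.471) -> (3.513,-29.478), length = 7.7
  seg 32: (3.513,-29.478) -> (7.007,-16.438), length = 13.5
  seg 33: (7.007,-16.438) -> (9,-9), length = 7.7
Total = 345.6

Answer: 345.6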